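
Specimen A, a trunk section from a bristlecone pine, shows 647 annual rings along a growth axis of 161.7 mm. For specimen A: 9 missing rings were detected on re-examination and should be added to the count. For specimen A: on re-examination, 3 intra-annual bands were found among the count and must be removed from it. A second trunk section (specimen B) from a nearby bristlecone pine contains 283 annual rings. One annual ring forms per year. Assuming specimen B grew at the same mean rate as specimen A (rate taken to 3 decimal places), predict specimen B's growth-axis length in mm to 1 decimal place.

Specimen A: after corrections the count is 647 − 3 + 9 = 653 annual rings.
A: Extension rate ≈ 161.7 / 653 = 0.248 mm/yr.
Length of B = 0.248 × 283 = 70.2 mm.

70.2 mm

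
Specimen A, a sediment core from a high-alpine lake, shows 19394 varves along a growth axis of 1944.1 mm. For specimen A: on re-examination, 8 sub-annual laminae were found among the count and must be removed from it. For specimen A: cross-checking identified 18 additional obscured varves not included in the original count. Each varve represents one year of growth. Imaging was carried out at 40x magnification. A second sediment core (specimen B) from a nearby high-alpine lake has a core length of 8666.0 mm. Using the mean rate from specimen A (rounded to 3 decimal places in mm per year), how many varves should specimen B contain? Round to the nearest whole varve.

Specimen A: correcting the raw count gives 19394 − 8 + 18 = 19404 true varves.
A: Mean rate = 1944.1 mm / 19404 years ≈ 0.100 mm/year.
Specimen B: 8666.0 mm / 0.100 mm per year = 86660.00 years ≈ 86660 varves.

86660 varves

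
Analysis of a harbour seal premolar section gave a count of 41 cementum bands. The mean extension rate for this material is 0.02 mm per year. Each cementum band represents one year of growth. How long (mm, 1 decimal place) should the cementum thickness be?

41 years of growth are recorded.
41 years at 0.02 mm/year gives 0.02 × 41 = 0.8 mm.

0.8 mm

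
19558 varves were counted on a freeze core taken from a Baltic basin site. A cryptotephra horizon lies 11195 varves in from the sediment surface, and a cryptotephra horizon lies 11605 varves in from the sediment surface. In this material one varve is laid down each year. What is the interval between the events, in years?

The two markers are separated by 11605 − 11195 = 410 varves.
One varve per year makes the interval 410 years.

410 yr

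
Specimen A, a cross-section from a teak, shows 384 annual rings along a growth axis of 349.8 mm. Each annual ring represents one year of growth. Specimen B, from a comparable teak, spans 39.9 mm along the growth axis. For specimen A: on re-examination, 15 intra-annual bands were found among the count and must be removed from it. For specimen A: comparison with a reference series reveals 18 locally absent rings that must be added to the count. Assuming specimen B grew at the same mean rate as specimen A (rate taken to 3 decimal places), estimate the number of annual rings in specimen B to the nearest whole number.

Specimen A: adjusted count: 384 − 15 + 18 = 387 annual rings.
A: Mean rate = 349.8 mm / 387 years ≈ 0.904 mm/yr.
B spans 39.9 / 0.904 = 44.14 years ≈ 44 annual rings.

44 annual rings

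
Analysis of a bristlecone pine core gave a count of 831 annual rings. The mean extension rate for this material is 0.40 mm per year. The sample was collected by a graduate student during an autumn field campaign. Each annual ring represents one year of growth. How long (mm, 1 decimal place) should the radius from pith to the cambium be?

The record spans 831 years at 0.40 mm per year.
831 years at 0.40 mm/year gives 0.40 × 831 = 332.4 mm.

332.4 mm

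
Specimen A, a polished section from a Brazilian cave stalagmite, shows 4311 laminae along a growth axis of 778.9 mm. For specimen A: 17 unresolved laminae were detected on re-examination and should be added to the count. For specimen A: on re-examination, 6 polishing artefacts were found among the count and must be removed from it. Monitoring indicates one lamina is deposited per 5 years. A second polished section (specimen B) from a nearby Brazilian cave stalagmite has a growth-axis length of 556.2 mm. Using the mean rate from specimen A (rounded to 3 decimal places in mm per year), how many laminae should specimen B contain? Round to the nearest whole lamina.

Specimen A: adjusted count: 4311 − 6 + 17 = 4322 laminae.
Specimen A: 4322 laminae at 5 years each span 4322 × 5 = 21610 years.
A: 778.9 mm over 21610 years gives 778.9 / 21610 ≈ 0.036 mm/year.
Specimen B: 556.2 mm / 0.036 mm per year = 15450.00 years; at 5 years per lamina that is 15450.00 / 5 ≈ 3090 laminae.

3090 laminae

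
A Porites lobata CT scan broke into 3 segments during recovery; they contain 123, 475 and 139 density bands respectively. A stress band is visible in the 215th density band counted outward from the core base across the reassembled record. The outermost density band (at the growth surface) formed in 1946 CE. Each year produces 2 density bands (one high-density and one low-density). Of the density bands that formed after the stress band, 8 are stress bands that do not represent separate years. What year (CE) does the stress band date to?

Total density bands = 123 + 475 + 139 = 737.
The stress band sits at density band 215 from the core base, so 737 − 215 = 522 density bands formed after it.
522 − 8 false = 514 true density bands after the stress band.
With 2 density bands per year, 514 / 2 = 257 years.
1946 − 257 = 1689 CE.

1689 CE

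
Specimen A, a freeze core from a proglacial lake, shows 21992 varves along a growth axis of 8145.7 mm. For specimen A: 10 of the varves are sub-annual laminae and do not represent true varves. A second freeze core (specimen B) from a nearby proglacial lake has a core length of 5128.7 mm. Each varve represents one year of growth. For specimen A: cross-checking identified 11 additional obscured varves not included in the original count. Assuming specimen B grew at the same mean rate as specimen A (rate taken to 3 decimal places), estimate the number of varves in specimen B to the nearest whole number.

Specimen A: correcting the raw count gives 21992 − 10 + 11 = 21993 true varves.
A: Mean rate = 8145.7 mm / 21993 years ≈ 0.370 mm/year.
B spans 5128.7 / 0.370 = 13861.35 years ≈ 13861 varves.

13861 varves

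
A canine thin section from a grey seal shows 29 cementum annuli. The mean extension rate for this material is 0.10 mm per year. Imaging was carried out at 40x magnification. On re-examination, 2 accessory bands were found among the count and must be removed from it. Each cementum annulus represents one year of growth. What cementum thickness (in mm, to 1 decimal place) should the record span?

2.7 mm

Adjusted count: 29 − 2 = 27 cementum annuli.
Predicted length = 0.10 mm/year × 27 years = 2.7 mm.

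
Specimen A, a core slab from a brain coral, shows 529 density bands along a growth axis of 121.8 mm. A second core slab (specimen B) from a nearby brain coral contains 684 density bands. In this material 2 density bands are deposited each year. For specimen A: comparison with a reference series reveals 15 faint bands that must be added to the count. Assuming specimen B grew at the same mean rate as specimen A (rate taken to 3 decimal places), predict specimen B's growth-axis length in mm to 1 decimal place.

153.2 mm

Specimen A: true density band count = 529 + 15 = 544.
Specimen A: 544 density bands at 2 per year is 544 / 2 = 272 years.
A: Mean rate = 121.8 mm / 272 years ≈ 0.448 mm per year.
Specimen B: dividing by 2 density bands per year: 684 / 2 = 342 years. Length of B = 0.448 × 342 = 153.2 mm.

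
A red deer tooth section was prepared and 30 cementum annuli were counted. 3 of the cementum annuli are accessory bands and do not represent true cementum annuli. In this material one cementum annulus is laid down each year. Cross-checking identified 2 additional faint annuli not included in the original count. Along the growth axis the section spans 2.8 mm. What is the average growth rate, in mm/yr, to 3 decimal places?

True cementum annulus count = 30 − 3 + 2 = 29.
2.8 mm over 29 years gives 2.8 / 29 ≈ 0.097 mm/yr.

0.097 mm/yr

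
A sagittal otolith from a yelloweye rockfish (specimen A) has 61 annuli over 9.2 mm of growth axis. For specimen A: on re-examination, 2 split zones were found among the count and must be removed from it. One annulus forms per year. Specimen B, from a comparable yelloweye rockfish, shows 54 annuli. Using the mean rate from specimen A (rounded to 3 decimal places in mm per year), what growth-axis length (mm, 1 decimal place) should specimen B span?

Specimen A: true annulus count = 61 − 2 = 59.
A: Extension rate ≈ 9.2 / 59 = 0.156 mm per year.
For B, 0.156 mm/year × 54 years = 8.4 mm.

8.4 mm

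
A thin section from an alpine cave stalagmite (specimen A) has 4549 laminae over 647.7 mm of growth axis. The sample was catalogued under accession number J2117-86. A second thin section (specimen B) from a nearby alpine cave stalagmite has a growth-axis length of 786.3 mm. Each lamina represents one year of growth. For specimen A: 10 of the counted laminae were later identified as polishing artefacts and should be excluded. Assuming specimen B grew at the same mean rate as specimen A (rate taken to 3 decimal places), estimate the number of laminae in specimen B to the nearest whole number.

Specimen A: adjusted count: 4549 − 10 = 4539 laminae.
A: Mean rate = 647.7 mm / 4539 years ≈ 0.143 mm/yr.
B spans 786.3 / 0.143 = 5498.60 years ≈ 5499 laminae.

5499 laminae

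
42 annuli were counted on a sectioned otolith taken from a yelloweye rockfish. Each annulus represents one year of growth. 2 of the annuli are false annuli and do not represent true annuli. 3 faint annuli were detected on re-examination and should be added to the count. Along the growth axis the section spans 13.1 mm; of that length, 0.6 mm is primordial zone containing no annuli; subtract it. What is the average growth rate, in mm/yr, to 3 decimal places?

0.291 mm/yr

True annulus count = 42 − 2 + 3 = 43.
Net length = 13.1 − 0.6 = 12.5 mm.
Extension rate ≈ 12.5 / 43 = 0.291 mm/yr.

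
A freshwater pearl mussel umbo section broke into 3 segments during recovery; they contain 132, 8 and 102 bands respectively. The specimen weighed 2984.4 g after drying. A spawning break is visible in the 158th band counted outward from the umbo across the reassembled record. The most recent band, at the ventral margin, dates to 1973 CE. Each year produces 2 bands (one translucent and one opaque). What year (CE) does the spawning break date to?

Total bands = 132 + 8 + 102 = 242.
The spawning break sits at band 158 from the umbo, so 242 − 158 = 84 bands formed after it.
With 2 bands per year, 84 / 2 = 42 years.
1973 − 42 = 1931 CE.

1931 CE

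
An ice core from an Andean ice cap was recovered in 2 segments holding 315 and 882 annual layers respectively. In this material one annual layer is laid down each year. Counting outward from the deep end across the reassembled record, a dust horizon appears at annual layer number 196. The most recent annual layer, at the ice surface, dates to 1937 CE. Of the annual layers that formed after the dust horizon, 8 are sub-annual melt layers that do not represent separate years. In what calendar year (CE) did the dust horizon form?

944 CE

Total annual layers = 315 + 882 = 1197.
1197 − 196 = 1001 annual layers lie beyond the dust horizon toward the ice surface.
Removing the 8 false annual layers leaves 1001 − 8 = 993 true annual layers beyond the dust horizon.
The annual layer at the ice surface is 1937 CE, so the dust horizon dates to 1937 − 993 = 944 CE.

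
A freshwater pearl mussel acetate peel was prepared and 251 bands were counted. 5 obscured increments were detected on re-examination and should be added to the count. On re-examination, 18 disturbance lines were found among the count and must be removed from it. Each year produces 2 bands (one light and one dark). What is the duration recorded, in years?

After corrections the count is 251 − 18 + 5 = 238 bands.
238 bands at 2 per year is 238 / 2 = 119 years.

119 years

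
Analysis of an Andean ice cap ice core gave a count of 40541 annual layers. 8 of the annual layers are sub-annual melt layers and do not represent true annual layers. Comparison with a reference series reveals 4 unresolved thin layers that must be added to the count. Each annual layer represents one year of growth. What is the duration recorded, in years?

True annual layer count = 40541 − 8 + 4 = 40537.
At one annual layer per year, that is 40537 years.

40537 years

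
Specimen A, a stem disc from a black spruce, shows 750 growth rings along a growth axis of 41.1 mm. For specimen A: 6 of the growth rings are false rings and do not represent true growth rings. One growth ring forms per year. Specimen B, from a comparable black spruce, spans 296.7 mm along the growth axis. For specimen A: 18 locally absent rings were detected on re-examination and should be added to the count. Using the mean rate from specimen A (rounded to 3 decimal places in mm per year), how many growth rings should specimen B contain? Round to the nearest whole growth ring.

5494 growth rings

Specimen A: after corrections the count is 750 − 6 + 18 = 762 growth rings.
A: 41.1 mm over 762 years gives 41.1 / 762 ≈ 0.054 mm/year.
Specimen B: 296.7 mm / 0.054 mm per year = 5494.44 years ≈ 5494 growth rings.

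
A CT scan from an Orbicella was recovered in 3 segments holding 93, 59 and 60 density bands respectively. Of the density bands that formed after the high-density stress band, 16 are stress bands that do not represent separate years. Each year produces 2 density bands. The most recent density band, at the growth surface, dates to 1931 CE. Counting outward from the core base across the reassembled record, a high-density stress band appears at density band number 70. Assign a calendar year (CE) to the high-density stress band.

Total density bands = 93 + 59 + 60 = 212.
The high-density stress band sits at density band 70 from the core base, so 212 − 70 = 142 density bands formed after it.
Excluding 16 false density bands: 142 − 16 = 126.
Dividing by 2 density bands per year: 126 / 2 = 63 years.
1931 − 63 = 1868 CE.

1868 CE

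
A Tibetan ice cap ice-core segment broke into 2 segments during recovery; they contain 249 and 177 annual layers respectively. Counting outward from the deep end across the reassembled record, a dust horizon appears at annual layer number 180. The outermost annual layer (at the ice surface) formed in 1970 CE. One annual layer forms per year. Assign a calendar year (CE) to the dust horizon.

Total annual layers = 249 + 177 = 426.
The dust horizon sits at annual layer 180 from the deep end, so 426 − 180 = 246 annual layers formed after it.
The annual layer at the ice surface is 1970 CE, so the dust horizon dates to 1970 − 246 = 1724 CE.

1724 CE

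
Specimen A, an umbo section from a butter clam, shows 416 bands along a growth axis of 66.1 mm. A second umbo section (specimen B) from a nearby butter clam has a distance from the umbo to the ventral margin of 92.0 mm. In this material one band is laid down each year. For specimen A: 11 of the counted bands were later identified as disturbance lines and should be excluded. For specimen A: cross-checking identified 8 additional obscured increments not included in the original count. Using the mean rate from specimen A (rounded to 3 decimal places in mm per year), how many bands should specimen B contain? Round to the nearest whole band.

Specimen A: after corrections the count is 416 − 11 + 8 = 413 bands.
A: Mean rate = 66.1 mm / 413 years ≈ 0.160 mm/yr.
For B, 92.0 / 0.160 = 575.00 years ≈ 575 bands.

575 bands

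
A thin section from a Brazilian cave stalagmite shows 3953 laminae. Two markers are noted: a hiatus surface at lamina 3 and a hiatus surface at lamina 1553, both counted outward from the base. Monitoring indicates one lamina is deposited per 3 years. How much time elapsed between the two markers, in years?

4650 years

Separation: 1553 − 3 = 1550 laminae.
At 3 years per lamina, 1550 × 3 = 4650 years.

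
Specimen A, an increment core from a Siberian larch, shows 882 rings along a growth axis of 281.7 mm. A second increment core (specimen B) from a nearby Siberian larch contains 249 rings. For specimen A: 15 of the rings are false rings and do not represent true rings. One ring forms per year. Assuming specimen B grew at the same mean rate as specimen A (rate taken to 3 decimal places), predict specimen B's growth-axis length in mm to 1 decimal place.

80.9 mm

Specimen A: adjusted count: 882 − 15 = 867 rings.
A: Extension rate ≈ 281.7 / 867 = 0.325 mm/year.
Length of B = 0.325 × 249 = 80.9 mm.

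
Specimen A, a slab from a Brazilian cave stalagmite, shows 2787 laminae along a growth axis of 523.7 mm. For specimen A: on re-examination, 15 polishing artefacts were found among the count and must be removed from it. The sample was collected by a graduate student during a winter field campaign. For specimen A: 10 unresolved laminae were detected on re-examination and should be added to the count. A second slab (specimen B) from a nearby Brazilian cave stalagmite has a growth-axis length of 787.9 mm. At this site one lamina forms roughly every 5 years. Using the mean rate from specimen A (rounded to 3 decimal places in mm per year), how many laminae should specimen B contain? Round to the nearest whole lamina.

Specimen A: adjusted count: 2787 − 15 + 10 = 2782 laminae.
Specimen A: 2782 laminae at 5 years each span 2782 × 5 = 13910 years.
A: Extension rate ≈ 523.7 / 13910 = 0.038 mm/yr.
For B, 787.9 / 0.038 = 20734.21 years; at 5 years per lamina that is 20734.21 / 5 ≈ 4147 laminae.

4147 laminae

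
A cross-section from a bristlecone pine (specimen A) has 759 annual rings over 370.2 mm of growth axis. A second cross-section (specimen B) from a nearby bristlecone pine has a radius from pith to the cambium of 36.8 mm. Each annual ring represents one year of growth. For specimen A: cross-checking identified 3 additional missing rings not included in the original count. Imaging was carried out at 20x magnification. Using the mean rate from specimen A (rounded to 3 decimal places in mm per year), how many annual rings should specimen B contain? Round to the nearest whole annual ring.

Specimen A: true annual ring count = 759 + 3 = 762.
A: Extension rate ≈ 370.2 / 762 = 0.486 mm/year.
B spans 36.8 / 0.486 = 75.72 years ≈ 76 annual rings.

76 annual rings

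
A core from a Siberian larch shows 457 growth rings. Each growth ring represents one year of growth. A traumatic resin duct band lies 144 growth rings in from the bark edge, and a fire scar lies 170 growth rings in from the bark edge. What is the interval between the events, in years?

170 − 144 = 26 growth rings lie between the two events.
One growth ring per year makes the interval 26 years.

26 years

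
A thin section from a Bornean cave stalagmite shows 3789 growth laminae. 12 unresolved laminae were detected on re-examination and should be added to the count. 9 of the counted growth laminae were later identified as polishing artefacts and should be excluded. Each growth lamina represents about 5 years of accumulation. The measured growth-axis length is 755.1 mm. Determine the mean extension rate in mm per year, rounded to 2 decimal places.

After corrections the count is 3789 − 9 + 12 = 3792 growth laminae.
3792 growth laminae at 5 years each span 3792 × 5 = 18960 years.
755.1 mm over 18960 years gives 755.1 / 18960 ≈ 0.04 mm per year.

0.04 mm per year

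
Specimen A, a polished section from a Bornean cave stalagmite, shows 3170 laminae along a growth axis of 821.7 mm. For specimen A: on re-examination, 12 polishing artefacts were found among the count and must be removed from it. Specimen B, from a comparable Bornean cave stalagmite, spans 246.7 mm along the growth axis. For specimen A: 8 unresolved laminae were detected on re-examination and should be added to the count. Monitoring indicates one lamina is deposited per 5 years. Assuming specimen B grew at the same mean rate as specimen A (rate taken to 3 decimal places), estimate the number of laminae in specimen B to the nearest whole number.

Specimen A: adjusted count: 3170 − 12 + 8 = 3166 laminae.
Specimen A: 3166 laminae at 5 years each span 3166 × 5 = 15830 years.
A: Mean rate = 821.7 mm / 15830 years ≈ 0.052 mm/year.
Specimen B: 246.7 mm / 0.052 mm per year = 4744.23 years; at 5 years per lamina that is 4744.23 / 5 ≈ 949 laminae.

949 laminae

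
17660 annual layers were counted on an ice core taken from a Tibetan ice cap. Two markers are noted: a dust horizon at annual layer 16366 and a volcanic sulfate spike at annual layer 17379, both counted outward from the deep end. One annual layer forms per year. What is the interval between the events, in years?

1013 years

17379 − 16366 = 1013 annual layers lie between the two events.
At one annual layer per year, 1013 years elapsed between them.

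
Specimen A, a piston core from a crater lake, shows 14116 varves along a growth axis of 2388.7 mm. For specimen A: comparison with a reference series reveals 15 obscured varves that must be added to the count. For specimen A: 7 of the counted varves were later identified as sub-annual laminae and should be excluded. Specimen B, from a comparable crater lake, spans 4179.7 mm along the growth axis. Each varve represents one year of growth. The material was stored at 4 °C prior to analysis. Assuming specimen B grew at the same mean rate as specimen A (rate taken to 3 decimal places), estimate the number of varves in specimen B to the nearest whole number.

24732 varves

Specimen A: after corrections the count is 14116 − 7 + 15 = 14124 varves.
A: Extension rate ≈ 2388.7 / 14124 = 0.169 mm per year.
Specimen B: 4179.7 mm / 0.169 mm per year = 24731.95 years ≈ 24732 varves.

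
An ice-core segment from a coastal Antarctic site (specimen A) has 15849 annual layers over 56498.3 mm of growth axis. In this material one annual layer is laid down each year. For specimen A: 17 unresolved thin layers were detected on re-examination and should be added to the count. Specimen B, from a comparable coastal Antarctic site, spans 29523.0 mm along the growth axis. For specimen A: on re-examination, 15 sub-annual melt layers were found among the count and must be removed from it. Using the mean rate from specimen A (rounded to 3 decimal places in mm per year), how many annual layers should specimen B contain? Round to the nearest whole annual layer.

8284 annual layers

Specimen A: correcting the raw count gives 15849 − 15 + 17 = 15851 true annual layers.
A: Mean rate = 56498.3 mm / 15851 years ≈ 3.564 mm/yr.
For B, 29523.0 / 3.564 = 8283.67 years ≈ 8284 annual layers.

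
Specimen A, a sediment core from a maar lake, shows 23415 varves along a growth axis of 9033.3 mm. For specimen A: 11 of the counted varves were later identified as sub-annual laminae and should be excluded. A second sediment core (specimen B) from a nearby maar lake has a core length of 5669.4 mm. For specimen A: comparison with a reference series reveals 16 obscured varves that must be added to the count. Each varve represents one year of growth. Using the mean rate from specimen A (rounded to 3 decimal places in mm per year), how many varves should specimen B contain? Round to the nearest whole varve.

Specimen A: adjusted count: 23415 − 11 + 16 = 23420 varves.
A: Mean rate = 9033.3 mm / 23420 years ≈ 0.386 mm per year.
For B, 5669.4 / 0.386 = 14687.56 years ≈ 14688 varves.

14688 varves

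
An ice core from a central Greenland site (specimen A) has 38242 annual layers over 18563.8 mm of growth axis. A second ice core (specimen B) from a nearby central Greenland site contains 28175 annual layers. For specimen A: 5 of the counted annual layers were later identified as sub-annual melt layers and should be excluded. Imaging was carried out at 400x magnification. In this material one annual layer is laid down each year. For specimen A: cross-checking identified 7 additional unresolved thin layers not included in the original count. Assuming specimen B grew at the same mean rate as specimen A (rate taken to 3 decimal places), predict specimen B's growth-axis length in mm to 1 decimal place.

13664.9 mm

Specimen A: after corrections the count is 38242 − 5 + 7 = 38244 annual layers.
A: 18563.8 mm over 38244 years gives 18563.8 / 38244 ≈ 0.485 mm/yr.
Length of B = 0.485 × 28175 = 13664.9 mm.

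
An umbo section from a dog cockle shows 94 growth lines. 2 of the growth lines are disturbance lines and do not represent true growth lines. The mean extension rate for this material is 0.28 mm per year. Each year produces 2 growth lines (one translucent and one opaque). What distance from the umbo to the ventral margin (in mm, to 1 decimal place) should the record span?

Adjusted count: 94 − 2 = 92 growth lines.
92 growth lines at 2 per year is 92 / 2 = 46 years.
46 years at 0.28 mm/year gives 0.28 × 46 = 12.9 mm.

12.9 mm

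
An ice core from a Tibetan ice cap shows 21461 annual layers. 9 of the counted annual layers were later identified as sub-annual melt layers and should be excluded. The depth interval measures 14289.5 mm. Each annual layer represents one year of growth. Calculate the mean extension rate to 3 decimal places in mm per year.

0.666 mm per year

Correcting the raw count gives 21461 − 9 = 21452 true annual layers.
Mean rate = 14289.5 mm / 21452 years ≈ 0.666 mm per year.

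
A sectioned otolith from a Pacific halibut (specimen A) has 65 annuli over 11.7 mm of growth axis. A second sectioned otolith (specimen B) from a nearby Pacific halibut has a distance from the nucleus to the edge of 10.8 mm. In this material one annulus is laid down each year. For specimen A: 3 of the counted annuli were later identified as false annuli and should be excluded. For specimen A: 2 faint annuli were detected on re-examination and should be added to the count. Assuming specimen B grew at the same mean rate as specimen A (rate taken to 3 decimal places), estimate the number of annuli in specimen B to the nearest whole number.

Specimen A: adjusted count: 65 − 3 + 2 = 64 annuli.
A: Extension rate ≈ 11.7 / 64 = 0.183 mm/year.
Specimen B: 10.8 mm / 0.183 mm per year = 59.02 years ≈ 59 annuli.

59 annuli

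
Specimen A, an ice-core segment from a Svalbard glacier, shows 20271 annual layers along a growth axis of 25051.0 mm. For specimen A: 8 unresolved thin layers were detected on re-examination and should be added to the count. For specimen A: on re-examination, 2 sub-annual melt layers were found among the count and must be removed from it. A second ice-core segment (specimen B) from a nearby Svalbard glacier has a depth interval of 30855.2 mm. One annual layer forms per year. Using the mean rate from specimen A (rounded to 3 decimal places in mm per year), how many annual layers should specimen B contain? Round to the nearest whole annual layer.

Specimen A: after corrections the count is 20271 − 2 + 8 = 20277 annual layers.
A: Extension rate ≈ 25051.0 / 20277 = 1.235 mm/yr.
Specimen B: 30855.2 mm / 1.235 mm per year = 24983.97 years ≈ 24984 annual layers.

24984 annual layers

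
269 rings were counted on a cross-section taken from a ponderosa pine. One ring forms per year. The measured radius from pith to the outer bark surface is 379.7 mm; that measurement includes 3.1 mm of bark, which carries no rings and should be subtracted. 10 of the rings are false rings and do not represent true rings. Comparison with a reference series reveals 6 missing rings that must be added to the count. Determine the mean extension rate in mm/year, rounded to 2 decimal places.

1.42 mm/year

Correcting the raw count gives 269 − 10 + 6 = 265 true rings.
The growth record spans 379.7 − 3.1 = 376.6 mm.
376.6 mm over 265 years gives 376.6 / 265 ≈ 1.42 mm/year.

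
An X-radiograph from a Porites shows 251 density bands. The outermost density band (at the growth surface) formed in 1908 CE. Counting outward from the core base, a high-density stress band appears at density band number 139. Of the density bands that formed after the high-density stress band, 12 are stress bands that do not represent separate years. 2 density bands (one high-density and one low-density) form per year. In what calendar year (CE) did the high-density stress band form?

The high-density stress band sits at density band 139 from the core base, so 251 − 139 = 112 density bands formed after it.
Excluding 12 false density bands: 112 − 12 = 100.
Dividing by 2 density bands per year: 100 / 2 = 50 years.
The density band at the growth surface is 1908 CE, so the high-density stress band dates to 1908 − 50 = 1858 CE.

1858 CE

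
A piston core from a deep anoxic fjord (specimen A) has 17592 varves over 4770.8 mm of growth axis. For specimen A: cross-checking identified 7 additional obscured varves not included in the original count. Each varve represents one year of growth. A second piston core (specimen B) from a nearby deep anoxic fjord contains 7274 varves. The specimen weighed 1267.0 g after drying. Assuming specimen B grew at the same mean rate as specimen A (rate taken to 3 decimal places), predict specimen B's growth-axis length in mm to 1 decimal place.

Specimen A: true varve count = 17592 + 7 = 17599.
A: Mean rate = 4770.8 mm / 17599 years ≈ 0.271 mm/yr.
For B, 0.271 mm/year × 7274 years = 1971.3 mm.

1971.3 mm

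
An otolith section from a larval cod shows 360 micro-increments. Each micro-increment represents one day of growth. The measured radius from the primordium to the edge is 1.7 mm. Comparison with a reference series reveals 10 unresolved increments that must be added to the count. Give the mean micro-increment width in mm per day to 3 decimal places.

0.005 mm per day

Adjusted count: 360 + 10 = 370 micro-increments.
1.7 mm over 370 days gives 1.7 / 370 ≈ 0.005 mm per day.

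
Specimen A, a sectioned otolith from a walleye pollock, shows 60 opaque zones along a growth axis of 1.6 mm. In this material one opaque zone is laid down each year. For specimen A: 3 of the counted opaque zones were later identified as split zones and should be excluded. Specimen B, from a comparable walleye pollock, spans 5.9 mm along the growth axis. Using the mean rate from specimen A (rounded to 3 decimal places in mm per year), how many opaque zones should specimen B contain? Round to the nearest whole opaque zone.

211 opaque zones

Specimen A: correcting the raw count gives 60 − 3 = 57 true opaque zones.
A: Mean rate = 1.6 mm / 57 years ≈ 0.028 mm per year.
For B, 5.9 / 0.028 = 210.71 years ≈ 211 opaque zones.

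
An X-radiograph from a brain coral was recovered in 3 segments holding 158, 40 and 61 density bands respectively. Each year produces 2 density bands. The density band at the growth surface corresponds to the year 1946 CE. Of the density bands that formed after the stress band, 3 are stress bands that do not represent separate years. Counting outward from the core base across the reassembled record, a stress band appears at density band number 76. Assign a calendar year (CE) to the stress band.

Total density bands = 158 + 40 + 61 = 259.
Between density band 76 and the growth surface there are 259 − 76 = 183 density bands.
183 − 3 false = 180 true density bands after the stress band.
Dividing by 2 density bands per year: 180 / 2 = 90 years.
Counting back 90 years from 1946 CE places the stress band in 1946 − 90 = 1856 CE.

1856 CE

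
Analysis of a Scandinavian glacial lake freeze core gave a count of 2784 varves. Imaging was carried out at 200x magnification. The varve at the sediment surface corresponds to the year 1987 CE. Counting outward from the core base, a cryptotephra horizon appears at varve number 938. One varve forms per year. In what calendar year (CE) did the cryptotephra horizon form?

141 CE

The cryptotephra horizon sits at varve 938 from the core base, so 2784 − 938 = 1846 varves formed after it.
1987 − 1846 = 141 CE.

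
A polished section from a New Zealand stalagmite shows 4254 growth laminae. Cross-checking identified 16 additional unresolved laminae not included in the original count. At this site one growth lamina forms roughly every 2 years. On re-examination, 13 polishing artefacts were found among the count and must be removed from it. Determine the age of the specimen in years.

8514 years

After corrections the count is 4254 − 13 + 16 = 4257 growth laminae.
Multiplying by 2 years per growth lamina: 4257 × 2 = 8514 years.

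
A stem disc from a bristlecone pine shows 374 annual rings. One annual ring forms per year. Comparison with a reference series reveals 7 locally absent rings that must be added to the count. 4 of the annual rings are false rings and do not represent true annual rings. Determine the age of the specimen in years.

377 years

True annual ring count = 374 − 4 + 7 = 377.
One annual ring per year makes the duration 377 years.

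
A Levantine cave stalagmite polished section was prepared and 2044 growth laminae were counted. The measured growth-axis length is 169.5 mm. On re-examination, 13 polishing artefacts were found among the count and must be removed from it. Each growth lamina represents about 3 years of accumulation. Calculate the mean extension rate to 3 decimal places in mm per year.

0.028 mm per year

Adjusted count: 2044 − 13 = 2031 growth laminae.
2031 growth laminae at 3 years each span 2031 × 3 = 6093 years.
Extension rate ≈ 169.5 / 6093 = 0.028 mm per year.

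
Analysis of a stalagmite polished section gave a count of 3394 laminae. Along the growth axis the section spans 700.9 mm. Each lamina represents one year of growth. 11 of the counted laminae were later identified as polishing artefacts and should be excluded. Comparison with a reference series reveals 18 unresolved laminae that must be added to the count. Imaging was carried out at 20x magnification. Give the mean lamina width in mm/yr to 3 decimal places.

Correcting the raw count gives 3394 − 11 + 18 = 3401 true laminae.
Extension rate ≈ 700.9 / 3401 = 0.206 mm/yr.

0.206 mm/yr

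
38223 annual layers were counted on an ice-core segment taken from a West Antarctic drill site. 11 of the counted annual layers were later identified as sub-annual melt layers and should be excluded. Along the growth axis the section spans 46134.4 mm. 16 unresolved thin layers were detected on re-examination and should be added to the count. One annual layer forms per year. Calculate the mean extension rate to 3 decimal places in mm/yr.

Adjusted count: 38223 − 11 + 16 = 38228 annual layers.
Mean rate = 46134.4 mm / 38228 years ≈ 1.207 mm/yr.

1.207 mm/yr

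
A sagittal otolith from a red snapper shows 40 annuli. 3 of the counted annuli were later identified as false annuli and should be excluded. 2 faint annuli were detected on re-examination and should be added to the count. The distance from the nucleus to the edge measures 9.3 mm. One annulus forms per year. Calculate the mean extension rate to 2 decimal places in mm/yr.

Correcting the raw count gives 40 − 3 + 2 = 39 true annuli.
9.3 mm over 39 years gives 9.3 / 39 ≈ 0.24 mm/yr.

0.24 mm/yr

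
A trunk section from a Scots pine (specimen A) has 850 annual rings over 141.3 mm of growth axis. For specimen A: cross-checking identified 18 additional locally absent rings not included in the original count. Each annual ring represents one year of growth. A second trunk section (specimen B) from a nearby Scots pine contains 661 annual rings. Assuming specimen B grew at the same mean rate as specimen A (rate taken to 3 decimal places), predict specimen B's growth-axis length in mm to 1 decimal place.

Specimen A: adjusted count: 850 + 18 = 868 annual rings.
A: 141.3 mm over 868 years gives 141.3 / 868 ≈ 0.163 mm/year.
Length of B = 0.163 × 661 = 107.7 mm.

107.7 mm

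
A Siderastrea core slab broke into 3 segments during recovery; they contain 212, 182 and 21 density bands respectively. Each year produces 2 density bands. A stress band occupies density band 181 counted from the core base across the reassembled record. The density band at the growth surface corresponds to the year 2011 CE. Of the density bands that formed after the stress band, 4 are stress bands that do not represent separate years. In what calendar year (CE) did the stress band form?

Total density bands = 212 + 182 + 21 = 415.
Between density band 181 and the growth surface there are 415 − 181 = 234 density bands.
Removing the 4 false density bands leaves 234 − 4 = 230 true density bands beyond the stress band.
230 density bands at 2 per year is 230 / 2 = 115 years.
2011 − 115 = 1896 CE.

1896 CE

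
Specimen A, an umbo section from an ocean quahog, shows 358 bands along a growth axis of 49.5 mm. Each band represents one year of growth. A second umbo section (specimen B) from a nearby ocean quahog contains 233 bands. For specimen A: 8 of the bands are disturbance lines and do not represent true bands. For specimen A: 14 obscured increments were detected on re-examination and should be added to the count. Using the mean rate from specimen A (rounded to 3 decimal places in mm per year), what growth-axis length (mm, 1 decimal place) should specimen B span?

31.7 mm

Specimen A: after corrections the count is 358 − 8 + 14 = 364 bands.
A: 49.5 mm over 364 years gives 49.5 / 364 ≈ 0.136 mm/yr.
Length of B = 0.136 × 233 = 31.7 mm.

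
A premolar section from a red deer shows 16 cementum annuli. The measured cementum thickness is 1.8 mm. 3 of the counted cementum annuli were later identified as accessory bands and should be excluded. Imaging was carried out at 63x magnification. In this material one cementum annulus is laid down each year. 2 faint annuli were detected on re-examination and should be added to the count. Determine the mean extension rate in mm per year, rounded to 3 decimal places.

Correcting the raw count gives 16 − 3 + 2 = 15 true cementum annuli.
1.8 mm over 15 years gives 1.8 / 15 ≈ 0.120 mm per year.

0.120 mm per year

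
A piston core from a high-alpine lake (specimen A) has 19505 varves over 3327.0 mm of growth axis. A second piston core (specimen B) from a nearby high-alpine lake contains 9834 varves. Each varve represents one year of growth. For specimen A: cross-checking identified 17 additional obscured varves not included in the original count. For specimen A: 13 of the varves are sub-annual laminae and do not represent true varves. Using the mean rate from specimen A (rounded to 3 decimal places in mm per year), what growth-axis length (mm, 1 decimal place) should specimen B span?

Specimen A: true varve count = 19505 − 13 + 17 = 19509.
A: Mean rate = 3327.0 mm / 19509 years ≈ 0.171 mm/year.
Length of B = 0.171 × 9834 = 1681.6 mm.

1681.6 mm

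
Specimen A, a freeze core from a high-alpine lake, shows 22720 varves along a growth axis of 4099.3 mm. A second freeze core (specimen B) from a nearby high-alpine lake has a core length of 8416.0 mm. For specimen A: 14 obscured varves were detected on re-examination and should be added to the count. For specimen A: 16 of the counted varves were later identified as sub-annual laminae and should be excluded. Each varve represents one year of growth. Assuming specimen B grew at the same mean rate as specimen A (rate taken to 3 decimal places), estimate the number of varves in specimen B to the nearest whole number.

Specimen A: correcting the raw count gives 22720 − 16 + 14 = 22718 true varves.
A: Extension rate ≈ 4099.3 / 22718 = 0.180 mm/yr.
B spans 8416.0 / 0.180 = 46755.56 years ≈ 46756 varves.

46756 varves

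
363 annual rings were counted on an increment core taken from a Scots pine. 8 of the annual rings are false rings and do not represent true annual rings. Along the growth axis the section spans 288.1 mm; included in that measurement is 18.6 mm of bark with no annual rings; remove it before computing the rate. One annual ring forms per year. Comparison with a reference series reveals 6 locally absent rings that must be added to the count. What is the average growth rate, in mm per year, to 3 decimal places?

0.747 mm per year

Adjusted count: 363 − 8 + 6 = 361 annual rings.
The growth record spans 288.1 − 18.6 = 269.5 mm.
Extension rate ≈ 269.5 / 361 = 0.747 mm per year.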